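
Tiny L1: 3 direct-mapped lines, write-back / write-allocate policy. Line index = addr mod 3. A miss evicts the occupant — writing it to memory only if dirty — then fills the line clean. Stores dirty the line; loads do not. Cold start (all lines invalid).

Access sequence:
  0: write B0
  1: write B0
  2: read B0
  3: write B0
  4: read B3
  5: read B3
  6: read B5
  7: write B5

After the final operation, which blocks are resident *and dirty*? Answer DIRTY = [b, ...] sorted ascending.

DIRTY = [5]

0: W B0 -> L0 miss  d=D]
1: W B0 -> L0 hit  d=D]
2: R B0 -> L0 hit  d=D]
3: W B0 -> L0 hit  d=D]
4: R B3 -> L0 miss wb->B0  d=-]
5: R B3 -> L0 hit  d=-]
6: R B5 -> L2 miss  d=-]
7: W B5 -> L2 hit  d=D]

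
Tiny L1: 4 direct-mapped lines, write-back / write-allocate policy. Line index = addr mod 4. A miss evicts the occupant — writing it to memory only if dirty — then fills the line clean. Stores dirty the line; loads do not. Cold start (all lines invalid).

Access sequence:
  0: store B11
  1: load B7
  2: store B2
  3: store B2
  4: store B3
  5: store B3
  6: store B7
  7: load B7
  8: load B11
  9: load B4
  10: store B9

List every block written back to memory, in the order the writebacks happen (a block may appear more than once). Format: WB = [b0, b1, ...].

0: W B11 → L3 miss [D]
1: R B7 → L3 miss wb→B11 [-]
2: W B2 → L2 miss [D]
3: W B2 → L2 hit [D]
4: W B3 → L3 miss [D]
5: W B3 → L3 hit [D]
6: W B7 → L3 miss wb→B3 [D]
7: R B7 → L3 hit [D]
8: R B11 → L3 miss wb→B7 [-]
9: R B4 → L0 miss [-]
10: W B9 → L1 miss [D]

WB = [11, 3, 7]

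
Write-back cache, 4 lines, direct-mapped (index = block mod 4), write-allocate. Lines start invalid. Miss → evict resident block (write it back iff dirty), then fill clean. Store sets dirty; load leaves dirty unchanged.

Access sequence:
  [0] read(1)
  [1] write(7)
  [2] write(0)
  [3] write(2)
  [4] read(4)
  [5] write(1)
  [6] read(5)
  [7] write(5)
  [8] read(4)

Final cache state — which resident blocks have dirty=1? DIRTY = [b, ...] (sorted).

0: R B1 → L1 miss [-]
1: W B7 → L3 miss [D]
2: W B0 → L0 miss [D]
3: W B2 → L2 miss [D]
4: R B4 → L0 miss wb→B0 [-]
5: W B1 → L1 hit [D]
6: R B5 → L1 miss wb→B1 [-]
7: W B5 → L1 hit [D]
8: R B4 → L0 hit [-]

DIRTY = [2, 5, 7]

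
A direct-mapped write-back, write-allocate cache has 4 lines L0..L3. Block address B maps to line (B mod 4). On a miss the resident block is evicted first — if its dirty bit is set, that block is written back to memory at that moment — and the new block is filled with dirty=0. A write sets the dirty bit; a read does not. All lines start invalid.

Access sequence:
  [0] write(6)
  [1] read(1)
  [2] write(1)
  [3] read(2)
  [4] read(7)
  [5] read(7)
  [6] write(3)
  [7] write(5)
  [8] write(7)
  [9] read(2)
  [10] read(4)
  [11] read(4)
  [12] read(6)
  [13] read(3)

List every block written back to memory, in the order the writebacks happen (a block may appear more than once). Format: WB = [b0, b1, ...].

0: W B6 -> L2 miss  d=D]
1: R B1 -> L1 miss  d=-]
2: W B1 -> L1 hit  d=D]
3: R B2 -> L2 miss wb->B6  d=-]
4: R B7 -> L3 miss  d=-]
5: R B7 -> L3 hit  d=-]
6: W B3 -> L3 miss  d=D]
7: W B5 -> L1 miss wb->B1  d=D]
8: W B7 -> L3 miss wb->B3  d=D]
9: R B2 -> L2 hit  d=-]
10: R B4 -> L0 miss  d=-]
11: R B4 -> L0 hit  d=-]
12: R B6 -> L2 miss  d=-]
13: R B3 -> L3 miss wb->B7  d=-]

WB = [6, 1, 3, 7]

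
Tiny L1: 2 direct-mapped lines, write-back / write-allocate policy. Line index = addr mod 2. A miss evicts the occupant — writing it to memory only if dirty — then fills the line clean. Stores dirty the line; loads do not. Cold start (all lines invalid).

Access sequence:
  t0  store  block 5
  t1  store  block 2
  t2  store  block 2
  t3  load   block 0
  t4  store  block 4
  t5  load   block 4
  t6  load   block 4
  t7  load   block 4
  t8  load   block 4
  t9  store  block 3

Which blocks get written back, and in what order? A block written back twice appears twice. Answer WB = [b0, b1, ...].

WB = [2, 5]

  0 | W B5 → L1 miss [D]
  1 | W B2 → L0 miss [D]
  2 | W B2 → L0 hit [D]
  3 | R B0 → L0 miss wb→B2 [-]
  4 | W B4 → L0 miss [D]
  5 | R B4 → L0 hit [D]
  6 | R B4 → L0 hit [D]
  7 | R B4 → L0 hit [D]
  8 | R B4 → L0 hit [D]
  9 | W B3 → L1 miss wb→B5 [D]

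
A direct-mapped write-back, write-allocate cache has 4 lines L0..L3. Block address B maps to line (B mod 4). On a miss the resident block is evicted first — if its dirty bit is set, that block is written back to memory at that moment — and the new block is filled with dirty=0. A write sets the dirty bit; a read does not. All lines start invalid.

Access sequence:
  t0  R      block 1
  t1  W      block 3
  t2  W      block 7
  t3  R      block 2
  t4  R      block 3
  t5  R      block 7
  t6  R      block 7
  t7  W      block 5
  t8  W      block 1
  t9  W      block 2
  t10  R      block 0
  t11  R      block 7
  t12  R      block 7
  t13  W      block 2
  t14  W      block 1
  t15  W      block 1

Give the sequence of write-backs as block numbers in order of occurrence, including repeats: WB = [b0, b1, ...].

WB = [3, 7, 5]

0: R B1 → L1 miss [-]
1: W B3 → L3 miss [D]
2: W B7 → L3 miss wb→B3 [D]
3: R B2 → L2 miss [-]
4: R B3 → L3 miss wb→B7 [-]
5: R B7 → L3 miss [-]
6: R B7 → L3 hit [-]
7: W B5 → L1 miss [D]
8: W B1 → L1 miss wb→B5 [D]
9: W B2 → L2 hit [D]
10: R B0 → L0 miss [-]
11: R B7 → L3 hit [-]
12: R B7 → L3 hit [-]
13: W B2 → L2 hit [D]
14: W B1 → L1 hit [D]
15: W B1 → L1 hit [D]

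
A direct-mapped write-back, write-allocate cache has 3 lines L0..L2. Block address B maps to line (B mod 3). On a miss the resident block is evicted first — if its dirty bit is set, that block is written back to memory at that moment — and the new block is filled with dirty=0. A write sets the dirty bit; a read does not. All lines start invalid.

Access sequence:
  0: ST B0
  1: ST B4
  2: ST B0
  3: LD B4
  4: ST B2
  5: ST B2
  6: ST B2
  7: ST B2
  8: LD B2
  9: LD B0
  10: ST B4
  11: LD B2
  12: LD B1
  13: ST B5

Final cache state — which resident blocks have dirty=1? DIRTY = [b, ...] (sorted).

DIRTY = [0, 5]

0: W B0 → L0 miss [D]
1: W B4 → L1 miss [D]
2: W B0 → L0 hit [D]
3: R B4 → L1 hit [D]
4: W B2 → L2 miss [D]
5: W B2 → L2 hit [D]
6: W B2 → L2 hit [D]
7: W B2 → L2 hit [D]
8: R B2 → L2 hit [D]
9: R B0 → L0 hit [D]
10: W B4 → L1 hit [D]
11: R B2 → L2 hit [D]
12: R B1 → L1 miss wb→B4 [-]
13: W B5 → L2 miss wb→B2 [D]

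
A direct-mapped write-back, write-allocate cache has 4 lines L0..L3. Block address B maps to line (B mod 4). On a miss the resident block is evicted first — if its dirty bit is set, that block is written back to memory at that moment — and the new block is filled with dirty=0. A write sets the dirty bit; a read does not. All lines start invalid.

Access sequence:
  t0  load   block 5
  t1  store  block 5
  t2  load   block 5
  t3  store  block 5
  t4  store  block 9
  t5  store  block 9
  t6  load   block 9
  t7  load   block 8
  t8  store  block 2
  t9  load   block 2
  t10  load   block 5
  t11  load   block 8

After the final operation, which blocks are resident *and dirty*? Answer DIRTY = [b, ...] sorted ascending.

  0 | R B5 → L1 miss [-]
  1 | W B5 → L1 hit [D]
  2 | R B5 → L1 hit [D]
  3 | W B5 → L1 hit [D]
  4 | W B9 → L1 miss wb→B5 [D]
  5 | W B9 → L1 hit [D]
  6 | R B9 → L1 hit [D]
  7 | R B8 → L0 miss [-]
  8 | W B2 → L2 miss [D]
  9 | R B2 → L2 hit [D]
  10 | R B5 → L1 miss wb→B9 [-]
  11 | R B8 → L0 hit [-]

DIRTY = [2]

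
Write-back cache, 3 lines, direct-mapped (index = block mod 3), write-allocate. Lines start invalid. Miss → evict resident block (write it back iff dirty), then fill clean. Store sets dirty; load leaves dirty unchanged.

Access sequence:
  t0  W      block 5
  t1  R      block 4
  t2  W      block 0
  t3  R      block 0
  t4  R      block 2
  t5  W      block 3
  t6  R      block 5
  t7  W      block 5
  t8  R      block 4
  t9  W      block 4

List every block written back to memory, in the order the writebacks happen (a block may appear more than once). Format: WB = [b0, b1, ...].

WB = [5, 0]

0: W B5 -> L2 miss  d=D]
1: R B4 -> L1 miss  d=-]
2: W B0 -> L0 miss  d=D]
3: R B0 -> L0 hit  d=D]
4: R B2 -> L2 miss wb->B5  d=-]
5: W B3 -> L0 miss wb->B0  d=D]
6: R B5 -> L2 miss  d=-]
7: W B5 -> L2 hit  d=D]
8: R B4 -> L1 hit  d=-]
9: W B4 -> L1 hit  d=D]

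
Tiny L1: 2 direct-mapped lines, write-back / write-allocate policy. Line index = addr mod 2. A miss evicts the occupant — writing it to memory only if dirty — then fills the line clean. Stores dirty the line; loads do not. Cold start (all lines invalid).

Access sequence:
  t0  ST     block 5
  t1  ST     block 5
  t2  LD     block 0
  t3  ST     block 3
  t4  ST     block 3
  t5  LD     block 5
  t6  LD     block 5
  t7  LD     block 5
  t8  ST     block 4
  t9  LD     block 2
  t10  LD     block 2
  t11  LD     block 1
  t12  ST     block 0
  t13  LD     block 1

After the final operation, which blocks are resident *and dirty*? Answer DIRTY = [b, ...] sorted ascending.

0: W B5 -> L1 miss  d=D]
1: W B5 -> L1 hit  d=D]
2: R B0 -> L0 miss  d=-]
3: W B3 -> L1 miss wb->B5  d=D]
4: W B3 -> L1 hit  d=D]
5: R B5 -> L1 miss wb->B3  d=-]
6: R B5 -> L1 hit  d=-]
7: R B5 -> L1 hit  d=-]
8: W B4 -> L0 miss  d=D]
9: R B2 -> L0 miss wb->B4  d=-]
10: R B2 -> L0 hit  d=-]
11: R B1 -> L1 miss  d=-]
12: W B0 -> L0 miss  d=D]
13: R B1 -> L1 hit  d=-]

DIRTY = [0]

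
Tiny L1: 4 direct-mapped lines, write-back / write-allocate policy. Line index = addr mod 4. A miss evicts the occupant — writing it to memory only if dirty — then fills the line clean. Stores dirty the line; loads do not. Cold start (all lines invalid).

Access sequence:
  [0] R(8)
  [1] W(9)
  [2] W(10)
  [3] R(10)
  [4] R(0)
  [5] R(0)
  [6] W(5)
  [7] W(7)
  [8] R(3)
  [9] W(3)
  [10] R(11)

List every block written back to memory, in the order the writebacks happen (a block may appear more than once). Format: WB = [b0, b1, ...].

0: R B8 → L0 miss [-]
1: W B9 → L1 miss [D]
2: W B10 → L2 miss [D]
3: R B10 → L2 hit [D]
4: R B0 → L0 miss [-]
5: R B0 → L0 hit [-]
6: W B5 → L1 miss wb→B9 [D]
7: W B7 → L3 miss [D]
8: R B3 → L3 miss wb→B7 [-]
9: W B3 → L3 hit [D]
10: R B11 → L3 miss wb→B3 [-]

WB = [9, 7, 3]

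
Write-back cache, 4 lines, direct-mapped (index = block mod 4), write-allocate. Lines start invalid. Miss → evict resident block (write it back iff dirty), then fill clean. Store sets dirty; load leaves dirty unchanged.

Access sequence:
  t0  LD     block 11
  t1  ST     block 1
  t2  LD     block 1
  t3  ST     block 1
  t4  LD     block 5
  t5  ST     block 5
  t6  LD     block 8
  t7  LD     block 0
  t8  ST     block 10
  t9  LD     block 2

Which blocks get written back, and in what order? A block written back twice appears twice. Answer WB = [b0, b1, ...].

WB = [1, 10]

  0 | R B11 → L3 miss [-]
  1 | W B1 → L1 miss [D]
  2 | R B1 → L1 hit [D]
  3 | W B1 → L1 hit [D]
  4 | R B5 → L1 miss wb→B1 [-]
  5 | W B5 → L1 hit [D]
  6 | R B8 → L0 miss [-]
  7 | R B0 → L0 miss [-]
  8 | W B10 → L2 miss [D]
  9 | R B2 → L2 miss wb→B10 [-]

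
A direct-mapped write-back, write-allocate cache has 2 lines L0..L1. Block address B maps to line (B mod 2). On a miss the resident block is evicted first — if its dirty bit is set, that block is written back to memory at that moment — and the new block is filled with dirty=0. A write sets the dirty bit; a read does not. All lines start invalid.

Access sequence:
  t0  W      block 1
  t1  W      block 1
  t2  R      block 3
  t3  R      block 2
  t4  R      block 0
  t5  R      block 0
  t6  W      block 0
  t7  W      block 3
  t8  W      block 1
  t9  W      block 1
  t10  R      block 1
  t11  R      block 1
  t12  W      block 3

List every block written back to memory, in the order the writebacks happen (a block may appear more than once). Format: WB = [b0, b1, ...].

WB = [1, 3, 1]

0: W B1 -> L1 miss  d=D]
1: W B1 -> L1 hit  d=D]
2: R B3 -> L1 miss wb->B1  d=-]
3: R B2 -> L0 miss  d=-]
4: R B0 -> L0 miss  d=-]
5: R B0 -> L0 hit  d=-]
6: W B0 -> L0 hit  d=D]
7: W B3 -> L1 hit  d=D]
8: W B1 -> L1 miss wb->B3  d=D]
9: W B1 -> L1 hit  d=D]
10: R B1 -> L1 hit  d=D]
11: R B1 -> L1 hit  d=D]
12: W B3 -> L1 miss wb->B1  d=D]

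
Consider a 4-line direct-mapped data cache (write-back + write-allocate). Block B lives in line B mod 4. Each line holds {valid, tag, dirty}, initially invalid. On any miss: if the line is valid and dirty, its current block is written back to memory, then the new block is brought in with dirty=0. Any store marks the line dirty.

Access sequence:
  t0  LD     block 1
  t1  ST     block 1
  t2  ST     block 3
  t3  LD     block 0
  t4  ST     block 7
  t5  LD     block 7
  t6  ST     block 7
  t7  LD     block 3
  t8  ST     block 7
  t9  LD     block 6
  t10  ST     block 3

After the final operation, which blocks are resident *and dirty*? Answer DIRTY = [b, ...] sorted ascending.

0: R B1 → L1 miss [-]
1: W B1 → L1 hit [D]
2: W B3 → L3 miss [D]
3: R B0 → L0 miss [-]
4: W B7 → L3 miss wb→B3 [D]
5: R B7 → L3 hit [D]
6: W B7 → L3 hit [D]
7: R B3 → L3 miss wb→B7 [-]
8: W B7 → L3 miss [D]
9: R B6 → L2 miss [-]
10: W B3 → L3 miss wb→B7 [D]

DIRTY = [1, 3]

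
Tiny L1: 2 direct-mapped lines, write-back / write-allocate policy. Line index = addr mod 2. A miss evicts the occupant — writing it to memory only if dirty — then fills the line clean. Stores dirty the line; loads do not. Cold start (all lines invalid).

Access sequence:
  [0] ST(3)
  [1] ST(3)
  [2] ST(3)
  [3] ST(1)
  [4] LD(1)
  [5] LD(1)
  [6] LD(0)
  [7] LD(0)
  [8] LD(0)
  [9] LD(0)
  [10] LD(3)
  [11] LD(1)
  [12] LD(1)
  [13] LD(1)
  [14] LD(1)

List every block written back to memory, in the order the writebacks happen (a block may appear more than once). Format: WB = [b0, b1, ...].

0: W B3 -> L1 miss  d=D]
1: W B3 -> L1 hit  d=D]
2: W B3 -> L1 hit  d=D]
3: W B1 -> L1 miss wb->B3  d=D]
4: R B1 -> L1 hit  d=D]
5: R B1 -> L1 hit  d=D]
6: R B0 -> L0 miss  d=-]
7: R B0 -> L0 hit  d=-]
8: R B0 -> L0 hit  d=-]
9: R B0 -> L0 hit  d=-]
10: R B3 -> L1 miss wb->B1  d=-]
11: R B1 -> L1 miss  d=-]
12: R B1 -> L1 hit  d=-]
13: R B1 -> L1 hit  d=-]
14: R B1 -> L1 hit  d=-]

WB = [3, 1]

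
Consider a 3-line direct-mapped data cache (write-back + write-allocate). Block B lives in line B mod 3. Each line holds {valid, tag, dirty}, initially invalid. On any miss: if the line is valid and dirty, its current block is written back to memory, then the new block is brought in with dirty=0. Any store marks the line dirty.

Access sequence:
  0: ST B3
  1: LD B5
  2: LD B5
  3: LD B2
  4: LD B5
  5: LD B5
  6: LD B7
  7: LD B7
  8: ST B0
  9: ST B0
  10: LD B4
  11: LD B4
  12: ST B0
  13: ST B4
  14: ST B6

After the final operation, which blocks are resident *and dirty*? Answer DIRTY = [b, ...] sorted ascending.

DIRTY = [4, 6]

0: W B3 -> L0 miss  d=D]
1: R B5 -> L2 miss  d=-]
2: R B5 -> L2 hit  d=-]
3: R B2 -> L2 miss  d=-]
4: R B5 -> L2 miss  d=-]
5: R B5 -> L2 hit  d=-]
6: R B7 -> L1 miss  d=-]
7: R B7 -> L1 hit  d=-]
8: W B0 -> L0 miss wb->B3  d=D]
9: W B0 -> L0 hit  d=D]
10: R B4 -> L1 miss  d=-]
11: R B4 -> L1 hit  d=-]
12: W B0 -> L0 hit  d=D]
13: W B4 -> L1 hit  d=D]
14: W B6 -> L0 miss wb->B0  d=D]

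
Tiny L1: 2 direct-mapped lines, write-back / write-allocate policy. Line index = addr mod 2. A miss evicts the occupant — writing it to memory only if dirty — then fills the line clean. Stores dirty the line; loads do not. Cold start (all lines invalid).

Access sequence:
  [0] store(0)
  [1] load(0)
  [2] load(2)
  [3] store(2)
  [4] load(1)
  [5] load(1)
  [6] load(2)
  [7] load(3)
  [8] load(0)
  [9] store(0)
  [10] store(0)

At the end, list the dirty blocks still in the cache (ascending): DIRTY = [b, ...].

  0 | W B0 → L0 miss [D]
  1 | R B0 → L0 hit [D]
  2 | R B2 → L0 miss wb→B0 [-]
  3 | W B2 → L0 hit [D]
  4 | R B1 → L1 miss [-]
  5 | R B1 → L1 hit [-]
  6 | R B2 → L0 hit [D]
  7 | R B3 → L1 miss [-]
  8 | R B0 → L0 miss wb→B2 [-]
  9 | W B0 → L0 hit [D]
  10 | W B0 → L0 hit [D]

DIRTY = [0]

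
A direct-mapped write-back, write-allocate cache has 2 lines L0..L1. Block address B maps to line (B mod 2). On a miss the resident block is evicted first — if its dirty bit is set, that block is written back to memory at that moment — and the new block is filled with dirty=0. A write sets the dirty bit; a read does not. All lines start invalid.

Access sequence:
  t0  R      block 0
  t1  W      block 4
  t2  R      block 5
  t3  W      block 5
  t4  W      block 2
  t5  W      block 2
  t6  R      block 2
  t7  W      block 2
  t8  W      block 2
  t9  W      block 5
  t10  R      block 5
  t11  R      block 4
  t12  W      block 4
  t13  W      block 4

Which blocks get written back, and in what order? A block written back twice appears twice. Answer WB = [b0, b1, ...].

  0 | R B0 → L0 miss [-]
  1 | W B4 → L0 miss [D]
  2 | R B5 → L1 miss [-]
  3 | W B5 → L1 hit [D]
  4 | W B2 → L0 miss wb→B4 [D]
  5 | W B2 → L0 hit [D]
  6 | R B2 → L0 hit [D]
  7 | W B2 → L0 hit [D]
  8 | W B2 → L0 hit [D]
  9 | W B5 → L1 hit [D]
  10 | R B5 → L1 hit [D]
  11 | R B4 → L0 miss wb→B2 [-]
  12 | W B4 → L0 hit [D]
  13 | W B4 → L0 hit [D]

WB = [4, 2]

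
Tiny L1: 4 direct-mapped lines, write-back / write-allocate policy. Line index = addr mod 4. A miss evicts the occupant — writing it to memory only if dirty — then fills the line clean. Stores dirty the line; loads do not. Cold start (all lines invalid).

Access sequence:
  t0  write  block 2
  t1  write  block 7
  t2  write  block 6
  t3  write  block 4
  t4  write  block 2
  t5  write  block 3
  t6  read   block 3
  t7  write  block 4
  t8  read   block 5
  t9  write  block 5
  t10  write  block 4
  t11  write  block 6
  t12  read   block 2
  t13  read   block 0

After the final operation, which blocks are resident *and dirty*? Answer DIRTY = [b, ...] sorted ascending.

  0 | W B2 → L2 miss [D]
  1 | W B7 → L3 miss [D]
  2 | W B6 → L2 miss wb→B2 [D]
  3 | W B4 → L0 miss [D]
  4 | W B2 → L2 miss wb→B6 [D]
  5 | W B3 → L3 miss wb→B7 [D]
  6 | R B3 → L3 hit [D]
  7 | W B4 → L0 hit [D]
  8 | R B5 → L1 miss [-]
  9 | W B5 → L1 hit [D]
  10 | W B4 → L0 hit [D]
  11 | W B6 → L2 miss wb→B2 [D]
  12 | R B2 → L2 miss wb→B6 [-]
  13 | R B0 → L0 miss wb→B4 [-]

DIRTY = [3, 5]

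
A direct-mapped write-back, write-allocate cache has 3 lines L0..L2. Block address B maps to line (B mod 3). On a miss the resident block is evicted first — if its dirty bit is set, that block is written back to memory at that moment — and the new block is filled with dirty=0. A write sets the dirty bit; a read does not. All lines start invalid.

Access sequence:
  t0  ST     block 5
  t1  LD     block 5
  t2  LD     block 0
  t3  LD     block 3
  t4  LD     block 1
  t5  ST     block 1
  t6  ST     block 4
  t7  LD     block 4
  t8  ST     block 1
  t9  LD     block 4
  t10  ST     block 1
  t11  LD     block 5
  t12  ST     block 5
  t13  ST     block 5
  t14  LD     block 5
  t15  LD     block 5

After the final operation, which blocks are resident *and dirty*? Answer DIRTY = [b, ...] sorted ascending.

DIRTY = [1, 5]

0: W B5 → L2 miss [D]
1: R B5 → L2 hit [D]
2: R B0 → L0 miss [-]
3: R B3 → L0 miss [-]
4: R B1 → L1 miss [-]
5: W B1 → L1 hit [D]
6: W B4 → L1 miss wb→B1 [D]
7: R B4 → L1 hit [D]
8: W B1 → L1 miss wb→B4 [D]
9: R B4 → L1 miss wb→B1 [-]
10: W B1 → L1 miss [D]
11: R B5 → L2 hit [D]
12: W B5 → L2 hit [D]
13: W B5 → L2 hit [D]
14: R B5 → L2 hit [D]
15: R B5 → L2 hit [D]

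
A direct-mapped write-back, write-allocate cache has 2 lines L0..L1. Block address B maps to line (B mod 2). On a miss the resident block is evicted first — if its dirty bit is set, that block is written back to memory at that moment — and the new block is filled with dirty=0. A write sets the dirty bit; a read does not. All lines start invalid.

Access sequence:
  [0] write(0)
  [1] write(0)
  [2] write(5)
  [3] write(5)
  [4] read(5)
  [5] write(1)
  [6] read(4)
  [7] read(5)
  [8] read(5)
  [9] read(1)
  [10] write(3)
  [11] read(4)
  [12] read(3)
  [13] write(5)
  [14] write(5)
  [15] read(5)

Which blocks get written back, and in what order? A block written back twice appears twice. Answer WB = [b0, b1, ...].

WB = [5, 0, 1, 3]

0: W B0 -> L0 miss  d=D]
1: W B0 -> L0 hit  d=D]
2: W B5 -> L1 miss  d=D]
3: W B5 -> L1 hit  d=D]
4: R B5 -> L1 hit  d=D]
5: W B1 -> L1 miss wb->B5  d=D]
6: R B4 -> L0 miss wb->B0  d=-]
7: R B5 -> L1 miss wb->B1  d=-]
8: R B5 -> L1 hit  d=-]
9: R B1 -> L1 miss  d=-]
10: W B3 -> L1 miss  d=D]
11: R B4 -> L0 hit  d=-]
12: R B3 -> L1 hit  d=D]
13: W B5 -> L1 miss wb->B3  d=D]
14: W B5 -> L1 hit  d=D]
15: R B5 -> L1 hit  d=D]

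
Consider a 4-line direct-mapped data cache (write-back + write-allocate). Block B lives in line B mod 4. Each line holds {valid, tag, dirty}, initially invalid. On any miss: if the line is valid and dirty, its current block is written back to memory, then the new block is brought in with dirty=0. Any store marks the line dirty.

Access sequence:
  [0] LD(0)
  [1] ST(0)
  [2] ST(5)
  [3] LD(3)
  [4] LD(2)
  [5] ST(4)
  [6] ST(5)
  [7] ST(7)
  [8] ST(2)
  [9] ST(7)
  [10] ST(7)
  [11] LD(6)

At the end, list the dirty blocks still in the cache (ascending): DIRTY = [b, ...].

0: R B0 -> L0 miss  d=-]
1: W B0 -> L0 hit  d=D]
2: W B5 -> L1 miss  d=D]
3: R B3 -> L3 miss  d=-]
4: R B2 -> L2 miss  d=-]
5: W B4 -> L0 miss wb->B0  d=D]
6: W B5 -> L1 hit  d=D]
7: W B7 -> L3 miss  d=D]
8: W B2 -> L2 hit  d=D]
9: W B7 -> L3 hit  d=D]
10: W B7 -> L3 hit  d=D]
11: R B6 -> L2 miss wb->B2  d=-]

DIRTY = [4, 5, 7]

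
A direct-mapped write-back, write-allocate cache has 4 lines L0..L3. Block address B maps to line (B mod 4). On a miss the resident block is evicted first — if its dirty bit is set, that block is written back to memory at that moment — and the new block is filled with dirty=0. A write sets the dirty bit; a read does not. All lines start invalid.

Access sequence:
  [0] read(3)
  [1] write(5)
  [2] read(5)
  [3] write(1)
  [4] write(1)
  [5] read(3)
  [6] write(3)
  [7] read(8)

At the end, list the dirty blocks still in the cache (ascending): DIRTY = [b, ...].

  0 | R B3 → L3 miss [-]
  1 | W B5 → L1 miss [D]
  2 | R B5 → L1 hit [D]
  3 | W B1 → L1 miss wb→B5 [D]
  4 | W B1 → L1 hit [D]
  5 | R B3 → L3 hit [-]
  6 | W B3 → L3 hit [D]
  7 | R B8 → L0 miss [-]

DIRTY = [1, 3]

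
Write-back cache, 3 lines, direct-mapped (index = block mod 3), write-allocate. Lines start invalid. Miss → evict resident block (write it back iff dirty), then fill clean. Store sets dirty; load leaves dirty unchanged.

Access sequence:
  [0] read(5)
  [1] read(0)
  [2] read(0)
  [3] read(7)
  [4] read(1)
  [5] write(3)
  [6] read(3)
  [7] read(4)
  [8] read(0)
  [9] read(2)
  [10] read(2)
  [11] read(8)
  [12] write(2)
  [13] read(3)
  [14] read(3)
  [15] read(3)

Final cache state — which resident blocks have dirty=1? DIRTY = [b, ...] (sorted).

0: R B5 -> L2 miss  d=-]
1: R B0 -> L0 miss  d=-]
2: R B0 -> L0 hit  d=-]
3: R B7 -> L1 miss  d=-]
4: R B1 -> L1 miss  d=-]
5: W B3 -> L0 miss  d=D]
6: R B3 -> L0 hit  d=D]
7: R B4 -> L1 miss  d=-]
8: R B0 -> L0 miss wb->B3  d=-]
9: R B2 -> L2 miss  d=-]
10: R B2 -> L2 hit  d=-]
11: R B8 -> L2 miss  d=-]
12: W B2 -> L2 miss  d=D]
13: R B3 -> L0 miss  d=-]
14: R B3 -> L0 hit  d=-]
15: R B3 -> L0 hit  d=-]

DIRTY = [2]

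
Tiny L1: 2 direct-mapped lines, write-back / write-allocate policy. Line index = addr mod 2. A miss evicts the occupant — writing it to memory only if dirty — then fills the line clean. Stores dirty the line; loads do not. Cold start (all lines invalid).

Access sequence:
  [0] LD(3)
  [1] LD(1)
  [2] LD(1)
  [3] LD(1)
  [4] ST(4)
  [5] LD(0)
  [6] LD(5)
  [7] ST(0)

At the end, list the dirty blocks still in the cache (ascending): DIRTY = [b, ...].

0: R B3 -> L1 miss  d=-]
1: R B1 -> L1 miss  d=-]
2: R B1 -> L1 hit  d=-]
3: R B1 -> L1 hit  d=-]
4: W B4 -> L0 miss  d=D]
5: R B0 -> L0 miss wb->B4  d=-]
6: R B5 -> L1 miss  d=-]
7: W B0 -> L0 hit  d=D]

DIRTY = [0]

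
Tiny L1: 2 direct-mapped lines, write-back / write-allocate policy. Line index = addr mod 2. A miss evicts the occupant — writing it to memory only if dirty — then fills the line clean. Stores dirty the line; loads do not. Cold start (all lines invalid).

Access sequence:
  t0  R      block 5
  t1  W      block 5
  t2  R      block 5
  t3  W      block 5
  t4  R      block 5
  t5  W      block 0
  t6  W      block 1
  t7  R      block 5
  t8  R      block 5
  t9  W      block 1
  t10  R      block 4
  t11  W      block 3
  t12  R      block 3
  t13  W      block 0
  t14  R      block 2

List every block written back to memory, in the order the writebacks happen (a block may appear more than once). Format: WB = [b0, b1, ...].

WB = [5, 1, 0, 1, 0]

  0 | R B5 → L1 miss [-]
  1 | W B5 → L1 hit [D]
  2 | R B5 → L1 hit [D]
  3 | W B5 → L1 hit [D]
  4 | R B5 → L1 hit [D]
  5 | W B0 → L0 miss [D]
  6 | W B1 → L1 miss wb→B5 [D]
  7 | R B5 → L1 miss wb→B1 [-]
  8 | R B5 → L1 hit [-]
  9 | W B1 → L1 miss [D]
  10 | R B4 → L0 miss wb→B0 [-]
  11 | W B3 → L1 miss wb→B1 [D]
  12 | R B3 → L1 hit [D]
  13 | W B0 → L0 miss [D]
  14 | R B2 → L0 miss wb→B0 [-]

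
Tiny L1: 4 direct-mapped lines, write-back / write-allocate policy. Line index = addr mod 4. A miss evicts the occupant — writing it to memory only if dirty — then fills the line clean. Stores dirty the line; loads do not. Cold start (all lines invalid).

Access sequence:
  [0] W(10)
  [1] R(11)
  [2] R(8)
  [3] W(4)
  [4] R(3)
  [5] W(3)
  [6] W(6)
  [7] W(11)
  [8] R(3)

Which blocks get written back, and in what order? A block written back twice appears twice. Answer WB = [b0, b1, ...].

WB = [10, 3, 11]

0: W B10 -> L2 miss  d=D]
1: R B11 -> L3 miss  d=-]
2: R B8 -> L0 miss  d=-]
3: W B4 -> L0 miss  d=D]
4: R B3 -> L3 miss  d=-]
5: W B3 -> L3 hit  d=D]
6: W B6 -> L2 miss wb->B10  d=D]
7: W B11 -> L3 miss wb->B3  d=D]
8: R B3 -> L3 miss wb->B11  d=-]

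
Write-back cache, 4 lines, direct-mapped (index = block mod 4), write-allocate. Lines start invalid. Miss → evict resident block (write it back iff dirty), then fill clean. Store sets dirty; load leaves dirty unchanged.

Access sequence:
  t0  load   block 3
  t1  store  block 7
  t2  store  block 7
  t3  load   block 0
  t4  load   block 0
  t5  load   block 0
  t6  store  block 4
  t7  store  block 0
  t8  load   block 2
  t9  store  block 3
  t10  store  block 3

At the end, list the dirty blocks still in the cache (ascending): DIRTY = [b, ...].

0: R B3 → L3 miss [-]
1: W B7 → L3 miss [D]
2: W B7 → L3 hit [D]
3: R B0 → L0 miss [-]
4: R B0 → L0 hit [-]
5: R B0 → L0 hit [-]
6: W B4 → L0 miss [D]
7: W B0 → L0 miss wb→B4 [D]
8: R B2 → L2 miss [-]
9: W B3 → L3 miss wb→B7 [D]
10: W B3 → L3 hit [D]

DIRTY = [0, 3]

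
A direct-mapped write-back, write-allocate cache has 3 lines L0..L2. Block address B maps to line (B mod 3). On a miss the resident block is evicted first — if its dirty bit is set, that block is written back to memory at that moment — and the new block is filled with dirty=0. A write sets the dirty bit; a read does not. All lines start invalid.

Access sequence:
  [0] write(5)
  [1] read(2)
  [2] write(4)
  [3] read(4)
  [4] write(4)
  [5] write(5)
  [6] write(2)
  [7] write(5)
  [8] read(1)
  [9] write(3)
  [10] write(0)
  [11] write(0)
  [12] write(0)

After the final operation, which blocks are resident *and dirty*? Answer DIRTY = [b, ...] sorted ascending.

  0 | W B5 → L2 miss [D]
  1 | R B2 → L2 miss wb→B5 [-]
  2 | W B4 → L1 miss [D]
  3 | R B4 → L1 hit [D]
  4 | W B4 → L1 hit [D]
  5 | W B5 → L2 miss [D]
  6 | W B2 → L2 miss wb→B5 [D]
  7 | W B5 → L2 miss wb→B2 [D]
  8 | R B1 → L1 miss wb→B4 [-]
  9 | W B3 → L0 miss [D]
  10 | W B0 → L0 miss wb→B3 [D]
  11 | W B0 → L0 hit [D]
  12 | W B0 → L0 hit [D]

DIRTY = [0, 5]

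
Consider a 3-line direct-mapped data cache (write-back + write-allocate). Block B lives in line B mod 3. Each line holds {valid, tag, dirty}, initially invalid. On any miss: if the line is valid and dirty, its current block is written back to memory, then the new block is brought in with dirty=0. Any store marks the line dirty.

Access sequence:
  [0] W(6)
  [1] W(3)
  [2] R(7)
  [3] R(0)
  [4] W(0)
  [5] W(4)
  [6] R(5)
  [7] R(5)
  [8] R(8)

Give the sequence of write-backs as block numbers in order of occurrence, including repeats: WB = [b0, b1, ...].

0: W B6 → L0 miss [D]
1: W B3 → L0 miss wb→B6 [D]
2: R B7 → L1 miss [-]
3: R B0 → L0 miss wb→B3 [-]
4: W B0 → L0 hit [D]
5: W B4 → L1 miss [D]
6: R B5 → L2 miss [-]
7: R B5 → L2 hit [-]
8: R B8 → L2 miss [-]

WB = [6, 3]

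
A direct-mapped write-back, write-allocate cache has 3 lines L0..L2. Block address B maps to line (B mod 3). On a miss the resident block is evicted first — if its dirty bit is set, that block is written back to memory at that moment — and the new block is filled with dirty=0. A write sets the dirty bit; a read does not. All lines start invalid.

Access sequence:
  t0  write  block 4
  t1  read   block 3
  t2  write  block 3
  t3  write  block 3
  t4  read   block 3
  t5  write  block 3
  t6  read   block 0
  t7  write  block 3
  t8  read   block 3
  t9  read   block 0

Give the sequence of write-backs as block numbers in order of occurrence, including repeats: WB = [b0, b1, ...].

WB = [3, 3]

  0 | W B4 → L1 miss [D]
  1 | R B3 → L0 miss [-]
  2 | W B3 → L0 hit [D]
  3 | W B3 → L0 hit [D]
  4 | R B3 → L0 hit [D]
  5 | W B3 → L0 hit [D]
  6 | R B0 → L0 miss wb→B3 [-]
  7 | W B3 → L0 miss [D]
  8 | R B3 → L0 hit [D]
  9 | R B0 → L0 miss wb→B3 [-]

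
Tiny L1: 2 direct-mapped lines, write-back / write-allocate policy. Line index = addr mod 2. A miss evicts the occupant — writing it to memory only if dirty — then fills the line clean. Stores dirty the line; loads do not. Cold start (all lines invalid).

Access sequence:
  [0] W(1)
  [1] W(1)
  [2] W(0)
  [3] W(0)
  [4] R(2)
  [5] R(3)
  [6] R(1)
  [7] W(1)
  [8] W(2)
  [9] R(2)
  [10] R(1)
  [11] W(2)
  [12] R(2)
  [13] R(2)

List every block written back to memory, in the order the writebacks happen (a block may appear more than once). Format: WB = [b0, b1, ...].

WB = [0, 1]

0: W B1 -> L1 miss  d=D]
1: W B1 -> L1 hit  d=D]
2: W B0 -> L0 miss  d=D]
3: W B0 -> L0 hit  d=D]
4: R B2 -> L0 miss wb->B0  d=-]
5: R B3 -> L1 miss wb->B1  d=-]
6: R B1 -> L1 miss  d=-]
7: W B1 -> L1 hit  d=D]
8: W B2 -> L0 hit  d=D]
9: R B2 -> L0 hit  d=D]
10: R B1 -> L1 hit  d=D]
11: W B2 -> L0 hit  d=D]
12: R B2 -> L0 hit  d=D]
13: R B2 -> L0 hit  d=D]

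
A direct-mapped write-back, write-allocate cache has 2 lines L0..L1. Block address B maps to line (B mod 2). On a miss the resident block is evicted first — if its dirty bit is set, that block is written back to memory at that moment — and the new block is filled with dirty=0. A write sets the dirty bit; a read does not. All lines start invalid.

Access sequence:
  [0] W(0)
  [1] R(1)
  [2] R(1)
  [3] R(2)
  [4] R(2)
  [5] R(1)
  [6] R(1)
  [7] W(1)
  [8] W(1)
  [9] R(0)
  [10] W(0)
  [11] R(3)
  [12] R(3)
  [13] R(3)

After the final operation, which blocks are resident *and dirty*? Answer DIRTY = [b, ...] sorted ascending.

DIRTY = [0]

0: W B0 → L0 miss [D]
1: R B1 → L1 miss [-]
2: R B1 → L1 hit [-]
3: R B2 → L0 miss wb→B0 [-]
4: R B2 → L0 hit [-]
5: R B1 → L1 hit [-]
6: R B1 → L1 hit [-]
7: W B1 → L1 hit [D]
8: W B1 → L1 hit [D]
9: R B0 → L0 miss [-]
10: W B0 → L0 hit [D]
11: R B3 → L1 miss wb→B1 [-]
12: R B3 → L1 hit [-]
13: R B3 → L1 hit [-]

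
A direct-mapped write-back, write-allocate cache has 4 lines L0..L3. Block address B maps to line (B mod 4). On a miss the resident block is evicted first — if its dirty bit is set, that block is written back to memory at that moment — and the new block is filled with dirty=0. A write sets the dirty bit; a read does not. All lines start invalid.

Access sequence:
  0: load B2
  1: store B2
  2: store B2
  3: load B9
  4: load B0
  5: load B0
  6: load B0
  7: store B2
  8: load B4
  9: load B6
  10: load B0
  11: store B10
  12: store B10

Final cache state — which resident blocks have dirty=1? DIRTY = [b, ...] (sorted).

0: R B2 -> L2 miss  d=-]
1: W B2 -> L2 hit  d=D]
2: W B2 -> L2 hit  d=D]
3: R B9 -> L1 miss  d=-]
4: R B0 -> L0 miss  d=-]
5: R B0 -> L0 hit  d=-]
6: R B0 -> L0 hit  d=-]
7: W B2 -> L2 hit  d=D]
8: R B4 -> L0 miss  d=-]
9: R B6 -> L2 miss wb->B2  d=-]
10: R B0 -> L0 miss  d=-]
11: W B10 -> L2 miss  d=D]
12: W B10 -> L2 hit  d=D]

DIRTY = [10]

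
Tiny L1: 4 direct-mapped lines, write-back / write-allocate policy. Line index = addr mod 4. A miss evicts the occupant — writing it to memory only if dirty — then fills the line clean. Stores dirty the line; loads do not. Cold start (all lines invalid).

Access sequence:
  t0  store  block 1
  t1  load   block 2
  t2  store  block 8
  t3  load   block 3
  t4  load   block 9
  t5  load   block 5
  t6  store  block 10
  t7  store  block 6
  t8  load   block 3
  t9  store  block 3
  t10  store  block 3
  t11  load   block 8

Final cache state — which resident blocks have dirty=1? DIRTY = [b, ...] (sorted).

0: W B1 → L1 miss [D]
1: R B2 → L2 miss [-]
2: W B8 → L0 miss [D]
3: R B3 → L3 miss [-]
4: R B9 → L1 miss wb→B1 [-]
5: R B5 → L1 miss [-]
6: W B10 → L2 miss [D]
7: W B6 → L2 miss wb→B10 [D]
8: R B3 → L3 hit [-]
9: W B3 → L3 hit [D]
10: W B3 → L3 hit [D]
11: R B8 → L0 hit [D]

DIRTY = [3, 6, 8]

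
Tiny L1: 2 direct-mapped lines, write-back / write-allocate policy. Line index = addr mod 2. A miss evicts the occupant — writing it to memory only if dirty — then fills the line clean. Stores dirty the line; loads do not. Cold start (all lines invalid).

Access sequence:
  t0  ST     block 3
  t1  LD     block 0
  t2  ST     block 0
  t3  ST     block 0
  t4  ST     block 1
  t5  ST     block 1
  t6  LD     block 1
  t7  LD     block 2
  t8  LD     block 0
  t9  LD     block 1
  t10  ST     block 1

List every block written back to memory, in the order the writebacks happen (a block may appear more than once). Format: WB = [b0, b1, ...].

WB = [3, 0]

  0 | W B3 → L1 miss [D]
  1 | R B0 → L0 miss [-]
  2 | W B0 → L0 hit [D]
  3 | W B0 → L0 hit [D]
  4 | W B1 → L1 miss wb→B3 [D]
  5 | W B1 → L1 hit [D]
  6 | R B1 → L1 hit [D]
  7 | R B2 → L0 miss wb→B0 [-]
  8 | R B0 → L0 miss [-]
  9 | R B1 → L1 hit [D]
  10 | W B1 → L1 hit [D]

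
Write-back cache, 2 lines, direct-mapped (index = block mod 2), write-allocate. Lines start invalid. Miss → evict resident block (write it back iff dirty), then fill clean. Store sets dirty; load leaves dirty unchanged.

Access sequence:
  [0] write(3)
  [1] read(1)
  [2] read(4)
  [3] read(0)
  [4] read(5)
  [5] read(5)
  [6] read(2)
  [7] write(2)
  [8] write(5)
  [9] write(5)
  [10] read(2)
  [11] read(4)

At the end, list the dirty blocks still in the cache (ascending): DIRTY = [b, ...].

DIRTY = [5]

0: W B3 → L1 miss [D]
1: R B1 → L1 miss wb→B3 [-]
2: R B4 → L0 miss [-]
3: R B0 → L0 miss [-]
4: R B5 → L1 miss [-]
5: R B5 → L1 hit [-]
6: R B2 → L0 miss [-]
7: W B2 → L0 hit [D]
8: W B5 → L1 hit [D]
9: W B5 → L1 hit [D]
10: R B2 → L0 hit [D]
11: R B4 → L0 miss wb→B2 [-]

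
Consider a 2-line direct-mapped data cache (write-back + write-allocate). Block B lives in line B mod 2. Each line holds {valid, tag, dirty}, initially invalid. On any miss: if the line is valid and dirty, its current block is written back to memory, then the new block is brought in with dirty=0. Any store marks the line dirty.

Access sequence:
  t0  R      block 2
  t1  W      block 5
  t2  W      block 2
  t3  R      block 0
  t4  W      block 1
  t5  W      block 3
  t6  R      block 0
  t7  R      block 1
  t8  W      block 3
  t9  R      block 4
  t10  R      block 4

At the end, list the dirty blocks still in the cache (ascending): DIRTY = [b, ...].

0: R B2 → L0 miss [-]
1: W B5 → L1 miss [D]
2: W B2 → L0 hit [D]
3: R B0 → L0 miss wb→B2 [-]
4: W B1 → L1 miss wb→B5 [D]
5: W B3 → L1 miss wb→B1 [D]
6: R B0 → L0 hit [-]
7: R B1 → L1 miss wb→B3 [-]
8: W B3 → L1 miss [D]
9: R B4 → L0 miss [-]
10: R B4 → L0 hit [-]

DIRTY = [3]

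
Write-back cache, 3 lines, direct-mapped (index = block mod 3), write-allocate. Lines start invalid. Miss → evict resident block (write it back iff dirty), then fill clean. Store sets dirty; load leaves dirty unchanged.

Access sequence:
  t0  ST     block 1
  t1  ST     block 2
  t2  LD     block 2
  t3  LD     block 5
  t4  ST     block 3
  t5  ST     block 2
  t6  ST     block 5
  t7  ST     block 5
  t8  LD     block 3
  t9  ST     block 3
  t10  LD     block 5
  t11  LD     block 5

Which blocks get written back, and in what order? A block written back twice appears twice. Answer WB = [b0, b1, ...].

0: W B1 → L1 miss [D]
1: W B2 → L2 miss [D]
2: R B2 → L2 hit [D]
3: R B5 → L2 miss wb→B2 [-]
4: W B3 → L0 miss [D]
5: W B2 → L2 miss [D]
6: W B5 → L2 miss wb→B2 [D]
7: W B5 → L2 hit [D]
8: R B3 → L0 hit [D]
9: W B3 → L0 hit [D]
10: R B5 → L2 hit [D]
11: R B5 → L2 hit [D]

WB = [2, 2]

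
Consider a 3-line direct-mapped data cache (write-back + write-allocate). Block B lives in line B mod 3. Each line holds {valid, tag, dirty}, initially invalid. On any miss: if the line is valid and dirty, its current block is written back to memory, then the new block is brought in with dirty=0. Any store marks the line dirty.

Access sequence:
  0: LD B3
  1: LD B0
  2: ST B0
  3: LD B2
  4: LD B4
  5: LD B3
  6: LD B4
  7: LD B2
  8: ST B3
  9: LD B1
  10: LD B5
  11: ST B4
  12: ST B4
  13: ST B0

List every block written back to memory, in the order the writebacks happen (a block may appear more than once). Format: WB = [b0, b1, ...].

WB = [0, 3]

0: R B3 → L0 miss [-]
1: R B0 → L0 miss [-]
2: W B0 → L0 hit [D]
3: R B2 → L2 miss [-]
4: R B4 → L1 miss [-]
5: R B3 → L0 miss wb→B0 [-]
6: R B4 → L1 hit [-]
7: R B2 → L2 hit [-]
8: W B3 → L0 hit [D]
9: R B1 → L1 miss [-]
10: R B5 → L2 miss [-]
11: W B4 → L1 miss [D]
12: W B4 → L1 hit [D]
13: W B0 → L0 miss wb→B3 [D]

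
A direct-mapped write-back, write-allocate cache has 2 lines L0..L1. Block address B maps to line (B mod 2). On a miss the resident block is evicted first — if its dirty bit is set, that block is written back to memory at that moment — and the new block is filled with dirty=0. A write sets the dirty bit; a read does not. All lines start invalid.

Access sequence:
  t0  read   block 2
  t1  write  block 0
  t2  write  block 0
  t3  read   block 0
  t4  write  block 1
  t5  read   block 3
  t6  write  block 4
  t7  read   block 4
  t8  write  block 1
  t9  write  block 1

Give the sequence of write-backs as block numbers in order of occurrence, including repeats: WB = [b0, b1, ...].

0: R B2 → L0 miss [-]
1: W B0 → L0 miss [D]
2: W B0 → L0 hit [D]
3: R B0 → L0 hit [D]
4: W B1 → L1 miss [D]
5: R B3 → L1 miss wb→B1 [-]
6: W B4 → L0 miss wb→B0 [D]
7: R B4 → L0 hit [D]
8: W B1 → L1 miss [D]
9: W B1 → L1 hit [D]

WB = [1, 0]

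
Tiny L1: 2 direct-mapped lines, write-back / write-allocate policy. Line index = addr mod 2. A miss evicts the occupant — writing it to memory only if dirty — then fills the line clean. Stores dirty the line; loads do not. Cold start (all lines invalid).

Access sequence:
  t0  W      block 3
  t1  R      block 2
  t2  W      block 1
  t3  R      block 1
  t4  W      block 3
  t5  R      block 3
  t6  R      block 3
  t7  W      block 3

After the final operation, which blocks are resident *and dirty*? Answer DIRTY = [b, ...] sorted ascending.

0: W B3 -> L1 miss  d=D]
1: R B2 -> L0 miss  d=-]
2: W B1 -> L1 miss wb->B3  d=D]
3: R B1 -> L1 hit  d=D]
4: W B3 -> L1 miss wb->B1  d=D]
5: R B3 -> L1 hit  d=D]
6: R B3 -> L1 hit  d=D]
7: W B3 -> L1 hit  d=D]

DIRTY = [3]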